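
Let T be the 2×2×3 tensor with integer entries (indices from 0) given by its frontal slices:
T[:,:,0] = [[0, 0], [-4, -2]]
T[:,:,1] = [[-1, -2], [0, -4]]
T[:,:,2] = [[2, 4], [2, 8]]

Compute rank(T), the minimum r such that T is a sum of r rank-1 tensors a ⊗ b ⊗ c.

Lower bound: the mode-3 unfolding of T (rows indexed by k, columns by (i,j) = (0,0), (0,1), (1,0), (1,1)) is [[0, 0, -4, -2], [-1, -2, 0, -4], [2, 4, 2, 8]].
There the 3×3 minor on rows k ∈ {0, 1, 2}, columns (i,j) ∈ {(0,0), (1,0), (1,1)} is det [[0, -4, -2], [-1, 0, -4], [2, 2, 8]] = 4 ≠ 0, so this unfolding has rank ≥ 3; CP rank is at least every unfolding rank, so rank(T) ≥ 3. (Unfolding ranks only ever bound the CP rank from below — rank(T) can be strictly larger than all of them — so the matching upper bound has to come from an explicit 3-term decomposition.)
Upper bound: T is a sum of 3 rank-1 terms, T = [0, 1] ⊗ [1, 0] ⊗ [0, 2, -2] + [0, 1] ⊗ [2, 1] ⊗ [-2, 0, 0] + [1, 2] ⊗ [1, 2] ⊗ [0, -1, 2] (written with every a and b primitive with positive leading entry and the scale carried by c; CP decompositions are not unique, and this one is verified by expanding entrywise), so rank(T) ≤ 3.
These bounds meet, so rank(T) = 3.
Check entry T[1,0,2] = 2: (1)·(1)·(-2) + (1)·(2)·(0) + (2)·(1)·(2) = 2.

3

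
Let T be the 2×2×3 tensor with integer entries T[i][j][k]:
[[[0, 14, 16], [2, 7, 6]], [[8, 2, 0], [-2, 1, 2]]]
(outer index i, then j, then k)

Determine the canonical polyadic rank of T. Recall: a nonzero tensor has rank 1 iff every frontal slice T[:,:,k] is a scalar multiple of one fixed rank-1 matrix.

3

Lower bound: the mode-3 unfolding of T (rows indexed by k, columns by (i,j) = (0,0), (0,1), (1,0), (1,1)) is [[0, 2, 8, -2], [14, 7, 2, 1], [16, 6, 0, 2]].
There the 3×3 minor on rows k ∈ {0, 1, 2}, columns (i,j) ∈ {(0,0), (0,1), (1,0)} is det [[0, 2, 8], [14, 7, 2], [16, 6, 0]] = -160 ≠ 0, so this unfolding has rank ≥ 3; CP rank is at least every unfolding rank, so rank(T) ≥ 3. (Unfolding ranks only ever bound the CP rank from below — rank(T) can be strictly larger than all of them — so the matching upper bound has to come from an explicit 3-term decomposition.)
Upper bound: T is a sum of 3 rank-1 terms, T = [1, -1] ⊗ [2, -1] ⊗ [-2, 1, 2] + [1, 0] ⊗ [1, 1] ⊗ [0, 8, 8] + [1, 1] ⊗ [1, 0] ⊗ [4, 4, 4] (one valid choice — decompositions are not unique — normalised so each a, b is primitive with positive first nonzero entry; check it by expanding all entries), so rank(T) ≤ 3.
These bounds meet, so rank(T) = 3.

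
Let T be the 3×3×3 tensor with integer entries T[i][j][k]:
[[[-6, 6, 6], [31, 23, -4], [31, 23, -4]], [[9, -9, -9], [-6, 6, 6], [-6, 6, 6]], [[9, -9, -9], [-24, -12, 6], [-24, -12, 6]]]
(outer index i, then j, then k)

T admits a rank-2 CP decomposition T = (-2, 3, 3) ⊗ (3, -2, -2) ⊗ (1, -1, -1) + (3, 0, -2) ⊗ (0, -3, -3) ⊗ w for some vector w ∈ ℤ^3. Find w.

w = (-3, -3, 0)

Subtract the known terms from T to get the rank-1 residual R = (3, 0, -2) ⊗ (0, -3, -3) ⊗ w, so R[i,j,k] = a[i]·b[j]·w[k]. Pick indices with nonzero a[0]·b[1] = (3)·(-3) = -9. Only the fibre through (0,1,·) is needed: R[0,1,:] = T[0,1,:] − Σₗ aₗ[0]bₗ[1]cₗ = [31, 23, -4] − (-2)·(-2)·(1, -1, -1) = [27, 27, 0]. Then w[k] = R[0,1,k] / -9 for each k, giving w = [27, 27, 0] / -9 = (-3, -3, 0).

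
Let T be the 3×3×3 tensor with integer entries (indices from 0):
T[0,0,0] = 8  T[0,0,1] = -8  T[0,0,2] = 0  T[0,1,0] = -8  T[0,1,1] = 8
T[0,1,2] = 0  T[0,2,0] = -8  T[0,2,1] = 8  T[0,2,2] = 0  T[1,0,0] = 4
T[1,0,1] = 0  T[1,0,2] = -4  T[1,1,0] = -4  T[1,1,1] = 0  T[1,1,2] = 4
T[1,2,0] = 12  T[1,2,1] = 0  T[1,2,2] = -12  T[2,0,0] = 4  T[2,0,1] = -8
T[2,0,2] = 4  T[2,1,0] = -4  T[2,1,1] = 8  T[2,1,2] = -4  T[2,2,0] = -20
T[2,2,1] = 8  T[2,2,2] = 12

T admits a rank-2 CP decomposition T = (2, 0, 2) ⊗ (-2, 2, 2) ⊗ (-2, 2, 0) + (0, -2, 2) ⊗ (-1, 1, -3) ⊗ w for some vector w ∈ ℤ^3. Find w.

Subtract the known terms from T to get the rank-1 residual R = (0, -2, 2) ⊗ (-1, 1, -3) ⊗ w, so R[i,j,k] = a[i]·b[j]·w[k]. Pick indices with nonzero a[1]·b[0] = (-2)·(-1) = 2. Only the fibre through (1,0,·) is needed: R[1,0,:] = T[1,0,:] − Σₗ aₗ[1]bₗ[0]cₗ = [4, 0, -4] − (0)·(-2)·(-2, 2, 0) = [4, 0, -4]. Then w[k] = R[1,0,k] / 2 for each k, giving w = [4, 0, -4] / 2 = (2, 0, -2).

w = (2, 0, -2)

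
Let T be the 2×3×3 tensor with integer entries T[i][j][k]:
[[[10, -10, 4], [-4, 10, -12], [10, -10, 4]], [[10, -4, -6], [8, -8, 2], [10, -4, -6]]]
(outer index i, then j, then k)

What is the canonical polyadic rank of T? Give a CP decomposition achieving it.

rank(T) = 3

Lower bound: the mode-3 unfolding of T (rows indexed by k, columns by (i,j) = (0,0), (0,1), (0,2), (1,0), (1,1), (1,2)) is [[10, -4, 10, 10, 8, 10], [-10, 10, -10, -4, -8, -4], [4, -12, 4, -6, 2, -6]].
There the 3×3 minor on rows k ∈ {0, 1, 2}, columns (i,j) ∈ {(0,0), (0,1), (1,0)} is det [[10, -4, 10], [-10, 10, -4], [4, -12, -6]] = 24 ≠ 0, so this unfolding has rank ≥ 3; CP rank is at least every unfolding rank, so rank(T) ≥ 3. (Unfolding ranks only ever bound the CP rank from below — rank(T) can be strictly larger than all of them — so the matching upper bound has to come from an explicit 3-term decomposition.)
Upper bound: T is a sum of 3 rank-1 terms, T = [1, -1] ⊗ [1, -2, 1] ⊗ [2, -4, 4] + [1, 1] ⊗ [1, -1, 1] ⊗ [4, -4, 2] + [1, 2] ⊗ [1, 1, 1] ⊗ [4, -2, -2] (one valid choice — decompositions are not unique — normalised so each a, b is primitive with positive first nonzero entry; check it by expanding all entries), so rank(T) ≤ 3.
These bounds meet, so rank(T) = 3.
Check entry T[0,2,0] = 10: (1)·(1)·(2) + (1)·(1)·(4) + (1)·(1)·(4) = 10.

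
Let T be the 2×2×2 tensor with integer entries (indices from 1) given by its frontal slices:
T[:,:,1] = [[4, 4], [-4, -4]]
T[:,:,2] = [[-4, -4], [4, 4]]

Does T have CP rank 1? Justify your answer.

Yes

If T = a ⊗ b ⊗ c then every fibre of T is a multiple of the corresponding factor, so read the factors off the fibres through the nonzero entry T[1,1,1] = 4.
The mode-1 fibre T[:,1,1] = [4, -4] gives a = [1, -1] (primitive direction); the mode-2 fibre T[1,:,1] = [4, 4] gives b = [1, 1]; then c[k] = T[1,1,k] / (a[1]·b[1]) = [4, -4] / 1 = [4, -4].
Expanding [1, -1] ⊗ [1, 1] ⊗ [4, -4] reproduces all 8 entries of T, so T = [1, -1] ⊗ [1, 1] ⊗ [4, -4] and rank(T) ≤ 1.
Equivalently every frontal slice T[:,:,k] is c[k] times the rank-1 matrix [1, -1] ⊗ [1, 1]. So T has rank 1 (it is nonzero).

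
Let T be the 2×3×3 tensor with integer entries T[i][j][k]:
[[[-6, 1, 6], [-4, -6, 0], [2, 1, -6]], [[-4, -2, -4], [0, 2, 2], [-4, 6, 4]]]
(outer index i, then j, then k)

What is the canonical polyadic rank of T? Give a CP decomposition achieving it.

Lower bound: in the mode-2 unfolding of T (rows indexed by j, columns by (i,k)) the 3×3 minor on rows j ∈ {0, 1, 2}, columns (i,k) ∈ {(0,0), (0,1), (0,2)} is det [[-6, 1, 6], [-4, -6, 0], [2, 1, -6]] = -192 ≠ 0, so that unfolding has rank ≥ 3 and hence rank(T) ≥ 3 (CP rank is at least every unfolding rank, though it can be larger).
Upper bound: T is a sum of 3 rank-1 terms, T = (1, -1) (x) (2, -1, -2) (x) (0, 2, 2) + (1, 0) (x) (1, 1, -1) (x) (-4, -4, 2) + (1, 2) (x) (1, 0, 1) (x) (-2, 1, 0) (one valid choice — decompositions are not unique — normalised so each a, b is primitive with positive first nonzero entry; check it by expanding all entries), so rank(T) ≤ 3.
These bounds meet, so rank(T) = 3.

rank(T) = 3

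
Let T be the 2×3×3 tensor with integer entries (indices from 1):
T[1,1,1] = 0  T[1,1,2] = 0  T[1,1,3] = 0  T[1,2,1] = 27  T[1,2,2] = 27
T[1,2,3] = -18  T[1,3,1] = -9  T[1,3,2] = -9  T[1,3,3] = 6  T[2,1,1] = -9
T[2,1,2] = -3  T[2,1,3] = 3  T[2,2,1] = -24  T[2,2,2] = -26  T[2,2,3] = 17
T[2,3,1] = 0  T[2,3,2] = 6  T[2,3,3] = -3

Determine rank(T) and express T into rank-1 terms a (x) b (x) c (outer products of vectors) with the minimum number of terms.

Lower bound: the mode-2 unfolding of T (rows indexed by j, columns by (i,k) = (1,1), (1,2), (1,3), (2,1), (2,2), (2,3)) is [[0, 0, 0, -9, -3, 3], [27, 27, -18, -24, -26, 17], [-9, -9, 6, 0, 6, -3]].
There the 2×2 minor on rows j ∈ {1, 2}, columns (i,k) ∈ {(1,1), (2,1)} is det [[0, -9], [27, -24]] = 243 ≠ 0, so this unfolding has rank ≥ 2; CP rank is at least every unfolding rank, so rank(T) ≥ 2. (This is only a lower bound: in general the CP rank may exceed every unfolding rank, so we still need to exhibit 2 rank-1 terms summing to T.)
Upper bound — finding two terms. Write S_k = T[:,:,k] for the frontal slices: S₁ = [[0, 27, -9], [-9, -24, 0]], S₂ = [[0, 27, -9], [-3, -26, 6]], S₃ = [[0, -18, 6], [3, 17, -3]].
If T = a₁ (x) b₁ (x) c₁ + a₂ (x) b₂ (x) c₂ then each S_k = c₁[k]·a₁b₁ᵀ + c₂[k]·a₂b₂ᵀ. S₁ and S₂ are linearly independent, so a₁b₁ᵀ and a₂b₂ᵀ must span the same plane of matrices: they are the rank-1 matrices of the form x·S₁ + y·S₂.
The 2×2 minor of x·S₁ + y·S₂ on rows {1,2}, columns {1,2} is 243·x² + 324·xy + 81·y² = 81·(x + y)(3·x + y), vanishing at (x:y) = (1:-1) and (1:-3).
M₁ = S₁ − S₂ = [[0, 0, 0], [-6, 2, -6]] = (-2)·[0, 1][3, -1, 3]ᵀ and M₂ = S₁ − 3·S₂ = [[0, -54, 18], [0, 54, -18]] = (-18)·[1, -1][0, 3, -1]ᵀ, so take a₁ = [0, 1], b₁ = [3, -1, 3], a₂ = [1, -1], b₂ = [0, 3, -1].
Each slice is an integer combination of E₁ = a₁b₁ᵀ and E₂ = a₂b₂ᵀ: S₁ = −3·E₁ + 9·E₂, S₂ = −E₁ + 9·E₂, S₃ = E₁ − 6·E₂; reading off coefficients, c₁ = [-3, -1, 1] and c₂ = [9, 9, -6].
Hence T = [0, 1] (x) [3, -1, 3] (x) [-3, -1, 1] + [1, -1] (x) [0, 3, -1] (x) [9, 9, -6], so rank(T) ≤ 2.
These bounds meet, so rank(T) = 2.

rank(T) = 2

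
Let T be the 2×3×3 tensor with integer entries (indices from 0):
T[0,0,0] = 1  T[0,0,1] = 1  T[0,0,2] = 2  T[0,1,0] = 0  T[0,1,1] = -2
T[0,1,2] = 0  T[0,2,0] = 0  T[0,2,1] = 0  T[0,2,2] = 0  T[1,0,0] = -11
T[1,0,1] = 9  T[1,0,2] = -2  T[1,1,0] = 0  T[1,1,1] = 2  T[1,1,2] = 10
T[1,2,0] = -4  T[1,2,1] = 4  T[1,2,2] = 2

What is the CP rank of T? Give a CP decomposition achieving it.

rank(T) = 3

Lower bound: in the mode-2 unfolding of T (rows indexed by j, columns by (i,k)) the 3×3 minor on rows j ∈ {0, 1, 2}, columns (i,k) ∈ {(0,0), (0,1), (1,0)} is det [[1, 1, -11], [0, -2, 0], [0, 0, -4]] = 8 ≠ 0, so that unfolding has rank ≥ 3 and hence rank(T) ≥ 3 (CP rank is at least every unfolding rank, though it can be larger).
Upper bound: T is a sum of 3 rank-1 terms, T = [0, 1] ⊗ [2, 1, 1] ⊗ [-4, 4, 2] + [1, -1] ⊗ [1, -1, 0] ⊗ [2, 0, 4] + [1, 1] ⊗ [1, -2, 0] ⊗ [-1, 1, -2] (written with every a and b primitive with positive leading entry and the scale carried by c; CP decompositions are not unique, and this one is verified by expanding entrywise), so rank(T) ≤ 3.
These bounds meet, so rank(T) = 3.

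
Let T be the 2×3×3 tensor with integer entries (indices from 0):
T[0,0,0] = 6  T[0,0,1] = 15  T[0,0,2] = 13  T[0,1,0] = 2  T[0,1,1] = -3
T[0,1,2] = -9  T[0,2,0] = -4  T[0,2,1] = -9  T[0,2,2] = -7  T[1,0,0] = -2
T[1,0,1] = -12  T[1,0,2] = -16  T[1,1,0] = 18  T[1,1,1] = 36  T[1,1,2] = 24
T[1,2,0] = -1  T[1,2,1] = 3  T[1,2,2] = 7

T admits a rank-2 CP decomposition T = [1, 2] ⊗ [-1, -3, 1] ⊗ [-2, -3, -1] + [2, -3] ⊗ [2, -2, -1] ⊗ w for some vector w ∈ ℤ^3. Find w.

w = [1, 3, 3]

Subtract the known terms from T to get the rank-1 residual R = [2, -3] ⊗ [2, -2, -1] ⊗ w, so R[i,j,k] = a[i]·b[j]·w[k]. Pick indices with nonzero a[0]·b[0] = (2)·(2) = 4. Only the fibre through (0,0,·) is needed: R[0,0,:] = T[0,0,:] − Σₗ aₗ[0]bₗ[0]cₗ = [6, 15, 13] − (1)·(-1)·[-2, -3, -1] = [4, 12, 12]. Then w[k] = R[0,0,k] / 4 for each k, giving w = [4, 12, 12] / 4 = [1, 3, 3].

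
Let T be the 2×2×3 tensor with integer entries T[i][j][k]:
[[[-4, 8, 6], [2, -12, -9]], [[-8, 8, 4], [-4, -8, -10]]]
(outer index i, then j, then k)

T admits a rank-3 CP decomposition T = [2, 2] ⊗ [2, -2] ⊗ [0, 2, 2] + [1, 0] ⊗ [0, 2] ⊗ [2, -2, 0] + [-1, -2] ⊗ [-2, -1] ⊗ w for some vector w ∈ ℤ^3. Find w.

w = [-2, 0, -1]

Subtract the known terms from T to get the rank-1 residual R = [-1, -2] ⊗ [-2, -1] ⊗ w, so R[i,j,k] = a[i]·b[j]·w[k]. Pick indices with nonzero a[0]·b[0] = (-1)·(-2) = 2. Only the fibre through (0,0,·) is needed: R[0,0,:] = T[0,0,:] − Σₗ aₗ[0]bₗ[0]cₗ = [-4, 8, 6] − (2)·(2)·[0, 2, 2] − (1)·(0)·[2, -2, 0] = [-4, 0, -2]. Then w[k] = R[0,0,k] / 2 for each k, giving w = [-4, 0, -2] / 2 = [-2, 0, -1].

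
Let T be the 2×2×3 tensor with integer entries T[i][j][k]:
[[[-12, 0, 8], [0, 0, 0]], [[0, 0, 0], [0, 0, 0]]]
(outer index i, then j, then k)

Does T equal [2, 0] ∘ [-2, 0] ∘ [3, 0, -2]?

Yes

Reconstruct entrywise from the claimed factors. For example, T[0,0,1] = 0 and Σₗ aₗ[0]bₗ[0]cₗ[1] = (2)·(-2)·(0) = 0; checking all 12 entries, every one matches. The claim holds.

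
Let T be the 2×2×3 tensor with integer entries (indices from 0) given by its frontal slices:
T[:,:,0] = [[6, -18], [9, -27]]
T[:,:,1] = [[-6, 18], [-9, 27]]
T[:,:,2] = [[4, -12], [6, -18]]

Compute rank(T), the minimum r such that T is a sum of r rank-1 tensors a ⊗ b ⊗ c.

1

Lower bound: T ≠ 0 (e.g. T[0,0,0] = 6), so rank(T) ≥ 1.
Upper bound: if T = a ⊗ b ⊗ c then every fibre of T is a multiple of the corresponding factor, so read the factors off the fibres through the nonzero entry T[0,0,0] = 6.
The mode-1 fibre T[:,0,0] = [6, 9] gives a = (2, 3) (primitive direction); the mode-2 fibre T[0,:,0] = [6, -18] gives b = (1, -3); then c[k] = T[0,0,k] / (a[0]·b[0]) = [6, -6, 4] / 2 = (3, -3, 2).
Expanding (2, 3) ⊗ (1, -3) ⊗ (3, -3, 2) reproduces all 12 entries of T, so T = (2, 3) ⊗ (1, -3) ⊗ (3, -3, 2) and rank(T) ≤ 1.
These bounds meet, so rank(T) = 1.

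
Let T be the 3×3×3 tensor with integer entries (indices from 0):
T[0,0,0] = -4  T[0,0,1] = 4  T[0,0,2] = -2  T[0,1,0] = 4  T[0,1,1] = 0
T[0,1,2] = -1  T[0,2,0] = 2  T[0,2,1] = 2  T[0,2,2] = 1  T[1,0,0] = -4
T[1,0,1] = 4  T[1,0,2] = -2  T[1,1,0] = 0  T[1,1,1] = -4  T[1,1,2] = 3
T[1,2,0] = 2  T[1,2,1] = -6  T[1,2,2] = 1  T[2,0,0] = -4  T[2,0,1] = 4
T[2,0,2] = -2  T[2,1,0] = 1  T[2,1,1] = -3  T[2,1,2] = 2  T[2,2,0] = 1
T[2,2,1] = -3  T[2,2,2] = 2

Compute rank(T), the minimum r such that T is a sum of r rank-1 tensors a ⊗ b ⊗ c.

3

Lower bound: in the mode-1 unfolding of T (rows indexed by i, columns by (j,k)) the 3×3 minor on rows i ∈ {0, 1, 2}, columns (j,k) ∈ {(0,0), (1,0), (2,0)} is det [[-4, 4, 2], [-4, 0, 2], [-4, 1, 1]] = -16 ≠ 0, so that unfolding has rank ≥ 3 and hence rank(T) ≥ 3 (CP rank is at least every unfolding rank, though it can be larger).
Upper bound: T is a sum of 3 rank-1 terms, T = (1, -1, 0) ⊗ (0, 0, 1) ⊗ (-2, 2, 2) + (1, 1, 1) ⊗ (2, -1, -1) ⊗ (-2, 2, -1) + (2, -2, -1) ⊗ (0, 1, 1) ⊗ (1, 1, -1) (one valid choice — decompositions are not unique — normalised so each a, b is primitive with positive first nonzero entry; check it by expanding all entries), so rank(T) ≤ 3.
These bounds meet, so rank(T) = 3.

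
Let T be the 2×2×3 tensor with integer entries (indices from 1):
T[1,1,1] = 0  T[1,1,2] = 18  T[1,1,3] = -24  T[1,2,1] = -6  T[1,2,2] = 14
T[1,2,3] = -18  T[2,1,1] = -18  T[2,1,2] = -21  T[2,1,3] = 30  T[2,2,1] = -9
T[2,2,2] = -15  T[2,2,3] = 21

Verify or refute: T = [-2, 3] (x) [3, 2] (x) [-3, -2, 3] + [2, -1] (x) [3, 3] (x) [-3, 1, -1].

Reconstruct entrywise from the claimed factors. For example, T[1,2,3] = -18 and Σₗ aₗ[1]bₗ[2]cₗ[3] = (-2)·(2)·(3) + (2)·(3)·(-1) = -18; checking all 12 entries, every one matches. The claim holds.

Yes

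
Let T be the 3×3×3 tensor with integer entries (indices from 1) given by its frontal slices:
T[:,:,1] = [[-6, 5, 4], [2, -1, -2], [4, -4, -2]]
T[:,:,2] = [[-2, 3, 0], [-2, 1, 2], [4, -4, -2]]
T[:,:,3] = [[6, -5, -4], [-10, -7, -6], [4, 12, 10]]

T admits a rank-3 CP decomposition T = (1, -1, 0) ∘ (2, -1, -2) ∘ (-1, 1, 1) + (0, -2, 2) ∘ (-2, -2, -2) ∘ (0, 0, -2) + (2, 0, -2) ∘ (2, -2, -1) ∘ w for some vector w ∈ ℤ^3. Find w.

Subtract the known terms from T to get the rank-1 residual R = (2, 0, -2) ∘ (2, -2, -1) ∘ w, so R[i,j,k] = a[i]·b[j]·w[k]. Pick indices with nonzero a[1]·b[1] = (2)·(2) = 4. Only the fibre through (1,1,·) is needed: R[1,1,:] = T[1,1,:] − Σₗ aₗ[1]bₗ[1]cₗ = [-6, -2, 6] − (1)·(2)·(-1, 1, 1) − (0)·(-2)·(0, 0, -2) = [-4, -4, 4]. Then w[k] = R[1,1,k] / 4 for each k, giving w = [-4, -4, 4] / 4 = (-1, -1, 1).

w = (-1, -1, 1)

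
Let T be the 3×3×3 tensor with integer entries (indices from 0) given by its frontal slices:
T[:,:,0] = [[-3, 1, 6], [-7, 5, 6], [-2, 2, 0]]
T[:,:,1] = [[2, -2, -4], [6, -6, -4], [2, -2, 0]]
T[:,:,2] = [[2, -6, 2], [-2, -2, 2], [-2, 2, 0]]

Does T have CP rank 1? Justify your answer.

No

The mode-3 unfolding of T (rows indexed by k, columns by (i,j) = (0,0), (0,1), (0,2), (1,0), (1,1), (1,2), (2,0), (2,1), (2,2)) is [[-3, 1, 6, -7, 5, 6, -2, 2, 0], [2, -2, -4, 6, -6, -4, 2, -2, 0], [2, -6, 2, -2, -2, 2, -2, 2, 0]].
There the 3×3 minor on rows k ∈ {0, 1, 2}, columns (i,j) ∈ {(0,0), (0,1), (0,2)} is det [[-3, 1, 6], [2, -2, -4], [2, -6, 2]] = 24 ≠ 0, so this unfolding has rank ≥ 3; CP rank is at least every unfolding rank, so rank(T) ≥ 3.
In particular rank(T) ≥ 3 > 1, so T is not rank-1.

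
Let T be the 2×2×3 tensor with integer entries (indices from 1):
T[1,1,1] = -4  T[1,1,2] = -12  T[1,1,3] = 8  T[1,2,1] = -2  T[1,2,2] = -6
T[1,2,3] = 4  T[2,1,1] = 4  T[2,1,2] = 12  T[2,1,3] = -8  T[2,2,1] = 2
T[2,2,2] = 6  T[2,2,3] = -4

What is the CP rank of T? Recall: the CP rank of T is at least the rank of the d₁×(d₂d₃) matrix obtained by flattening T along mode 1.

1

Lower bound: T ≠ 0 (e.g. T[1,1,1] = -4), so rank(T) ≥ 1.
Upper bound: if T = a (x) b (x) c then every fibre of T is a multiple of the corresponding factor, so read the factors off the fibres through the nonzero entry T[1,1,1] = -4.
The mode-1 fibre T[:,1,1] = [-4, 4] gives a = [1, -1] (primitive direction); the mode-2 fibre T[1,:,1] = [-4, -2] gives b = [2, 1]; then c[k] = T[1,1,k] / (a[1]·b[1]) = [-4, -12, 8] / 2 = [-2, -6, 4].
Expanding [1, -1] (x) [2, 1] (x) [-2, -6, 4] reproduces all 12 entries of T, so T = [1, -1] (x) [2, 1] (x) [-2, -6, 4] and rank(T) ≤ 1.
These bounds meet, so rank(T) = 1.
Check entry T[2,1,3] = -8: (-1)·(2)·(4) = -8.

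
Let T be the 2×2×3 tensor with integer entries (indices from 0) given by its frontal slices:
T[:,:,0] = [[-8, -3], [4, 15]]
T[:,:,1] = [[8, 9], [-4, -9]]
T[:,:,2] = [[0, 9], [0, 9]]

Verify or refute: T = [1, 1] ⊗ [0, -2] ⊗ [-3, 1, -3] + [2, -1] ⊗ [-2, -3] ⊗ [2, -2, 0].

Reconstruct entry (0,1,0) from the claimed factors: Σₗ aₗ[0]bₗ[1]cₗ[0] = (1)·(-2)·(-3) + (2)·(-3)·(2) = -6, but T[0,1,0] = -3. The claim is false.

No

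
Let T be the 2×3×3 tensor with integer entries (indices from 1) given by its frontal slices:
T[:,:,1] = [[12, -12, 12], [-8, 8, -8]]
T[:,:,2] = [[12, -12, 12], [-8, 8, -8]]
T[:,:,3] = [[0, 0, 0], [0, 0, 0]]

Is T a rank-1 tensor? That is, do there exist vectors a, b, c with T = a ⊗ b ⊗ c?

Yes

If T = a ⊗ b ⊗ c then every fibre of T is a multiple of the corresponding factor, so read the factors off the fibres through the nonzero entry T[1,1,1] = 12.
The mode-1 fibre T[:,1,1] = [12, -8] gives a = [3, -2] (primitive direction); the mode-2 fibre T[1,:,1] = [12, -12, 12] gives b = [1, -1, 1]; then c[k] = T[1,1,k] / (a[1]·b[1]) = [12, 12, 0] / 3 = [4, 4, 0].
Expanding [3, -2] ⊗ [1, -1, 1] ⊗ [4, 4, 0] reproduces all 18 entries of T, so T = [3, -2] ⊗ [1, -1, 1] ⊗ [4, 4, 0] and rank(T) ≤ 1.
Equivalently every frontal slice T[:,:,k] is c[k] times the rank-1 matrix [3, -2] ⊗ [1, -1, 1]. So T has rank 1 (it is nonzero).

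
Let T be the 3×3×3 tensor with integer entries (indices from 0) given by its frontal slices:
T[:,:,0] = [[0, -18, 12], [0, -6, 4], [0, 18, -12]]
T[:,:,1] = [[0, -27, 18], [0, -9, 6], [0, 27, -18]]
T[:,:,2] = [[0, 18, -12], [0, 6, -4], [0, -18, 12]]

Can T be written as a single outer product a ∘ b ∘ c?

Yes

If T = a ∘ b ∘ c then every fibre of T is a multiple of the corresponding factor, so read the factors off the fibres through the nonzero entry T[0,1,0] = -18.
The mode-1 fibre T[:,1,0] = [-18, -6, 18] gives a = (3, 1, -3) (primitive direction); the mode-2 fibre T[0,:,0] = [0, -18, 12] gives b = (0, 3, -2); then c[k] = T[0,1,k] / (a[0]·b[1]) = [-18, -27, 18] / 9 = (-2, -3, 2).
Expanding (3, 1, -3) ∘ (0, 3, -2) ∘ (-2, -3, 2) reproduces all 27 entries of T, so T = (3, 1, -3) ∘ (0, 3, -2) ∘ (-2, -3, 2) and rank(T) ≤ 1.
Equivalently every frontal slice T[:,:,k] is c[k] times the rank-1 matrix (3, 1, -3) ∘ (0, 3, -2). So T has rank 1 (it is nonzero).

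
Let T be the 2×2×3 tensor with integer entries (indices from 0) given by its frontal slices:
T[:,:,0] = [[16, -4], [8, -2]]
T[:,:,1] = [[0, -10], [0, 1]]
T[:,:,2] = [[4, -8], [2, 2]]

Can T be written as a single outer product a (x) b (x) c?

The mode-3 unfolding of T (rows indexed by k, columns by (i,j) = (0,0), (0,1), (1,0), (1,1)) is [[16, -4, 8, -2], [0, -10, 0, 1], [4, -8, 2, 2]].
There the 3×3 minor on rows k ∈ {0, 1, 2}, columns (i,j) ∈ {(0,0), (0,1), (1,1)} is det [[16, -4, -2], [0, -10, 1], [4, -8, 2]] = -288 ≠ 0, so this unfolding has rank ≥ 3; CP rank is at least every unfolding rank, so rank(T) ≥ 3.
In particular rank(T) ≥ 3 > 1, so T is not rank-1.

No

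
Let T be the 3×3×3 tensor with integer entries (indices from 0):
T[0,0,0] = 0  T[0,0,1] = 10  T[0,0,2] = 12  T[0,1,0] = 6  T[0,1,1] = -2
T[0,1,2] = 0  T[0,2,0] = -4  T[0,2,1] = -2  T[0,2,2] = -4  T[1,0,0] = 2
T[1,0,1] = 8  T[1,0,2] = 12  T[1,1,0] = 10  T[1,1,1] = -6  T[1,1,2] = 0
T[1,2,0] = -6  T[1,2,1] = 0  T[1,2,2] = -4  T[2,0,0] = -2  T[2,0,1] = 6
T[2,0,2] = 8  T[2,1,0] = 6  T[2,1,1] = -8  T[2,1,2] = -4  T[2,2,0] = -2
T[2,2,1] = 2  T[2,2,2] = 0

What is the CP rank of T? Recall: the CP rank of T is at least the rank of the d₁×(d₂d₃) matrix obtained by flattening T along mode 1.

3

Lower bound: the mode-2 unfolding of T (rows indexed by j, columns by (i,k) = (0,0), (0,1), (0,2), (1,0), (1,1), (1,2), (2,0), (2,1), (2,2)) is [[0, 10, 12, 2, 8, 12, -2, 6, 8], [6, -2, 0, 10, -6, 0, 6, -8, -4], [-4, -2, -4, -6, 0, -4, -2, 2, 0]].
There the 3×3 minor on rows j ∈ {0, 1, 2}, columns (i,k) ∈ {(0,0), (0,1), (1,0)} is det [[0, 10, 2], [6, -2, 10], [-4, -2, -6]] = -80 ≠ 0, so this unfolding has rank ≥ 3; CP rank is at least every unfolding rank, so rank(T) ≥ 3. (Unfolding ranks only ever bound the CP rank from below — rank(T) can be strictly larger than all of them — so the matching upper bound has to come from an explicit 3-term decomposition.)
Upper bound: T is a sum of 3 rank-1 terms, T = [0, 1, 1] ∘ [1, 2, -1] ∘ [2, -2, 0] + [1, 1, 0] ∘ [1, 1, -1] ∘ [4, 2, 4] + [1, 1, 1] ∘ [2, -1, 0] ∘ [-2, 4, 4] (one valid choice — decompositions are not unique — normalised so each a, b is primitive with positive first nonzero entry; check it by expanding all entries), so rank(T) ≤ 3.
These bounds meet, so rank(T) = 3.
Check entry T[1,0,1] = 8: (1)·(1)·(-2) + (1)·(1)·(2) + (1)·(2)·(4) = 8.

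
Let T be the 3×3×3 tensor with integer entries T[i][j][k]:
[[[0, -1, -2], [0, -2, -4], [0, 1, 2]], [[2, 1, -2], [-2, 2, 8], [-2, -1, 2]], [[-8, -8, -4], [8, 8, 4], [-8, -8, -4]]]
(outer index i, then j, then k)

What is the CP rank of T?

3

Lower bound: the mode-2 unfolding of T (rows indexed by j, columns by (i,k) = (0,0), (0,1), (0,2), (1,0), (1,1), (1,2), (2,0), (2,1), (2,2)) is [[0, -1, -2, 2, 1, -2, -8, -8, -4], [0, -2, -4, -2, 2, 8, 8, 8, 4], [0, 1, 2, -2, -1, 2, -8, -8, -4]].
There the 3×3 minor on rows j ∈ {0, 1, 2}, columns (i,k) ∈ {(0,1), (1,0), (2,0)} is det [[-1, 2, -8], [-2, -2, 8], [1, -2, -8]] = -96 ≠ 0, so this unfolding has rank ≥ 3; CP rank is at least every unfolding rank, so rank(T) ≥ 3. (Flattening ranks never certify an upper bound on CP rank; for that we must actually write T with 3 rank-1 terms.)
Upper bound: T is a sum of 3 rank-1 terms, T = [0, 0, 1] ⊗ [1, -1, 1] ⊗ [-8, -8, -4] + [0, 1, 0] ⊗ [1, -1, -1] ⊗ [2, 0, -4] + [1, -1, 0] ⊗ [1, 2, -1] ⊗ [0, -1, -2] (written with every a and b primitive with positive leading entry and the scale carried by c; CP decompositions are not unique, and this one is verified by expanding entrywise), so rank(T) ≤ 3.
These bounds meet, so rank(T) = 3.
Check entry T[1,2,1] = -1: (0)·(1)·(-8) + (1)·(-1)·(0) + (-1)·(-1)·(-1) = -1.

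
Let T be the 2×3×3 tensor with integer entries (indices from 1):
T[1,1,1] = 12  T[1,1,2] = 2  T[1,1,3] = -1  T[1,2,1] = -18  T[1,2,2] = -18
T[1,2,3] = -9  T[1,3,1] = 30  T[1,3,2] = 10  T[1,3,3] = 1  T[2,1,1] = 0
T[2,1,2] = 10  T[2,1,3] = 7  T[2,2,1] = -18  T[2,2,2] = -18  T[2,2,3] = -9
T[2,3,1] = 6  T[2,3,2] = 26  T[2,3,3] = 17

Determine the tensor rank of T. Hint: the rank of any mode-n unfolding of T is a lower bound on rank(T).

Lower bound: the mode-2 unfolding of T (rows indexed by j, columns by (i,k) = (1,1), (1,2), (1,3), (2,1), (2,2), (2,3)) is [[12, 2, -1, 0, 10, 7], [-18, -18, -9, -18, -18, -9], [30, 10, 1, 6, 26, 17]].
There the 2×2 minor on rows j ∈ {1, 2}, columns (i,k) ∈ {(1,1), (1,2)} is det [[12, 2], [-18, -18]] = -180 ≠ 0, so this unfolding has rank ≥ 2; CP rank is at least every unfolding rank, so rank(T) ≥ 2. (Flattening ranks never certify an upper bound on CP rank; for that we must actually write T with 2 rank-1 terms.)
Upper bound — finding two terms. Write S_k = T[:,:,k] for the frontal slices: S₁ = [[12, -18, 30], [0, -18, 6]], S₂ = [[2, -18, 10], [10, -18, 26]], S₃ = [[-1, -9, 1], [7, -9, 17]].
If T = a₁ ⊗ b₁ ⊗ c₁ + a₂ ⊗ b₂ ⊗ c₂ then each S_k = c₁[k]·a₁b₁ᵀ + c₂[k]·a₂b₂ᵀ. S₁ and S₂ are linearly independent, so a₁b₁ᵀ and a₂b₂ᵀ must span the same plane of matrices: they are the rank-1 matrices of the form x·S₁ + y·S₂.
The 2×2 minor of x·S₁ + y·S₂ on rows {1,2}, columns {1,2} is −216·x² − 72·xy + 144·y² = (-72)·(3·x − 2·y)(x + y), vanishing at (x:y) = (2:3) and (1:-1).
M₁ = 2·S₁ + 3·S₂ = [[30, -90, 90], [30, -90, 90]] = 30·[1, 1][1, -3, 3]ᵀ and M₂ = S₁ − S₂ = [[10, 0, 20], [-10, 0, -20]] = 10·[1, -1][1, 0, 2]ᵀ, so take a₁ = [1, 1], b₁ = [1, -3, 3], a₂ = [1, -1], b₂ = [1, 0, 2].
Each slice is an integer combination of E₁ = a₁b₁ᵀ and E₂ = a₂b₂ᵀ: S₁ = 6·E₁ + 6·E₂, S₂ = 6·E₁ − 4·E₂, S₃ = 3·E₁ − 4·E₂; reading off coefficients, c₁ = [6, 6, 3] and c₂ = [6, -4, -4].
Hence T = [1, 1] ⊗ [1, -3, 3] ⊗ [6, 6, 3] + [1, -1] ⊗ [1, 0, 2] ⊗ [6, -4, -4], so rank(T) ≤ 2.
These bounds meet, so rank(T) = 2.

2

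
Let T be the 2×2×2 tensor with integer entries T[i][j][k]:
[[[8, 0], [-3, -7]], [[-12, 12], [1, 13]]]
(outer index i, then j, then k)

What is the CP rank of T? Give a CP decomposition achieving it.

Lower bound: the mode-2 unfolding of T (rows indexed by j, columns by (i,k) = (0,0), (0,1), (1,0), (1,1)) is [[8, 0, -12, 12], [-3, -7, 1, 13]].
There the 2×2 minor on rows j ∈ {0, 1}, columns (i,k) ∈ {(0,0), (0,1)} is det [[8, 0], [-3, -7]] = -56 ≠ 0, so this unfolding has rank ≥ 2; CP rank is at least every unfolding rank, so rank(T) ≥ 2. (Flattening ranks never certify an upper bound on CP rank; for that we must actually write T with 2 rank-1 terms.)
Upper bound — finding two terms. Write S_k = T[:,:,k] for the frontal slices: S₀ = [[8, -3], [-12, 1]], S₁ = [[0, -7], [12, 13]].
If T = a₁ ⊗ b₁ ⊗ c₁ + a₂ ⊗ b₂ ⊗ c₂ then each S_k = c₁[k]·a₁b₁ᵀ + c₂[k]·a₂b₂ᵀ. S₀ and S₁ are linearly independent, so a₁b₁ᵀ and a₂b₂ᵀ must span the same plane of matrices: they are the rank-1 matrices of the form x·S₀ + y·S₁.
det(x·S₀ + y·S₁) is −28·x² + 56·xy + 84·y² = (-28)·(x − 3·y)(x + y), vanishing at (x:y) = (3:1) and (1:-1).
M₁ = 3·S₀ + S₁ = [[24, -16], [-24, 16]] = 8·(1, -1)(3, -2)ᵀ and M₂ = S₀ − S₁ = [[8, 4], [-24, -12]] = 4·(1, -3)(2, 1)ᵀ, so take a₁ = (1, -1), b₁ = (3, -2), a₂ = (1, -3), b₂ = (2, 1).
Each slice is an integer combination of E₁ = a₁b₁ᵀ and E₂ = a₂b₂ᵀ: S₀ = 2·E₁ + E₂, S₁ = 2·E₁ − 3·E₂; reading off coefficients, c₁ = (2, 2) and c₂ = (1, -3).
Hence T = (1, -1) ⊗ (3, -2) ⊗ (2, 2) + (1, -3) ⊗ (2, 1) ⊗ (1, -3), so rank(T) ≤ 2.
These bounds meet, so rank(T) = 2.

rank(T) = 2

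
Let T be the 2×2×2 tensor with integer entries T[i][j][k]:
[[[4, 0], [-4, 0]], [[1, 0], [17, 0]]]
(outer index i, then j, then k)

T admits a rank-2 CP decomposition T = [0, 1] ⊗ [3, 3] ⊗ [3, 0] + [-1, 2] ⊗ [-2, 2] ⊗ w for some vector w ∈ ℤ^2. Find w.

w = [2, 0]

Subtract the known terms from T to get the rank-1 residual R = [-1, 2] ⊗ [-2, 2] ⊗ w, so R[i,j,k] = a[i]·b[j]·w[k]. Pick indices with nonzero a[0]·b[0] = (-1)·(-2) = 2. Only the fibre through (0,0,·) is needed: R[0,0,:] = T[0,0,:] − Σₗ aₗ[0]bₗ[0]cₗ = [4, 0] − (0)·(3)·[3, 0] = [4, 0]. Then w[k] = R[0,0,k] / 2 for each k, giving w = [4, 0] / 2 = [2, 0].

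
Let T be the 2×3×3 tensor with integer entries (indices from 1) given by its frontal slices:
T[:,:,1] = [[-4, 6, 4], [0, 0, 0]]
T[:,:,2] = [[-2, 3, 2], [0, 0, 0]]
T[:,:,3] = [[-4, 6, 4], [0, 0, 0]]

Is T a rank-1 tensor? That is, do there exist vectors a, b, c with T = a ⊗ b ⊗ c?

Yes

If T = a ⊗ b ⊗ c then every fibre of T is a multiple of the corresponding factor, so read the factors off the fibres through the nonzero entry T[1,1,1] = -4.
The mode-1 fibre T[:,1,1] = [-4, 0] gives a = [1, 0] (primitive direction); the mode-2 fibre T[1,:,1] = [-4, 6, 4] gives b = [2, -3, -2]; then c[k] = T[1,1,k] / (a[1]·b[1]) = [-4, -2, -4] / 2 = [-2, -1, -2].
Expanding [1, 0] ⊗ [2, -3, -2] ⊗ [-2, -1, -2] reproduces all 18 entries of T, so T = [1, 0] ⊗ [2, -3, -2] ⊗ [-2, -1, -2] and rank(T) ≤ 1.
Equivalently every frontal slice T[:,:,k] is c[k] times the rank-1 matrix [1, 0] ⊗ [2, -3, -2]. So T has rank 1 (it is nonzero).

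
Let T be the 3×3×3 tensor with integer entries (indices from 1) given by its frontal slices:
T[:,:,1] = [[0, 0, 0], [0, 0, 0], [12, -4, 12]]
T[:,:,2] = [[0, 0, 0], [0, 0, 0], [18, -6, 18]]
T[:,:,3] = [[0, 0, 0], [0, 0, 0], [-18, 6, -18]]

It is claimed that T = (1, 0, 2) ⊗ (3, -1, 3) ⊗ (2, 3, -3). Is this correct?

Reconstruct entry (1,1,1) from the claimed factors: Σₗ aₗ[1]bₗ[1]cₗ[1] = (1)·(3)·(2) = 6, but T[1,1,1] = 0. The claim is false.

No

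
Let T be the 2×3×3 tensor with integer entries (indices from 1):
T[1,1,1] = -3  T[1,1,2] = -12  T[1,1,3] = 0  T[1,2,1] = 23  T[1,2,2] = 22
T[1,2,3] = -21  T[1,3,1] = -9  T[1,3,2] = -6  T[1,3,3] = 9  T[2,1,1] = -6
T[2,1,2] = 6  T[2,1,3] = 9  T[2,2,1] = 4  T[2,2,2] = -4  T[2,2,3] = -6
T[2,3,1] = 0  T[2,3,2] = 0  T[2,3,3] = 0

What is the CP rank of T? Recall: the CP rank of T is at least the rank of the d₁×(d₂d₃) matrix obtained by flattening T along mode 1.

2

Lower bound: the mode-1 unfolding of T (rows indexed by i, columns by (j,k) = (1,1), (1,2), (1,3), (2,1), (2,2), (2,3), (3,1), (3,2), (3,3)) is [[-3, -12, 0, 23, 22, -21, -9, -6, 9], [-6, 6, 9, 4, -4, -6, 0, 0, 0]].
There the 2×2 minor on rows i ∈ {1, 2}, columns (j,k) ∈ {(1,1), (1,2)} is det [[-3, -12], [-6, 6]] = -90 ≠ 0, so this unfolding has rank ≥ 2; CP rank is at least every unfolding rank, so rank(T) ≥ 2. (Unfolding ranks only ever bound the CP rank from below — rank(T) can be strictly larger than all of them — so the matching upper bound has to come from an explicit 2-term decomposition.)
Upper bound — finding two terms. Write S_k = T[:,:,k] for the frontal slices: S₁ = [[-3, 23, -9], [-6, 4, 0]], S₂ = [[-12, 22, -6], [6, -4, 0]], S₃ = [[0, -21, 9], [9, -6, 0]].
If T = a₁ ⊗ b₁ ⊗ c₁ + a₂ ⊗ b₂ ⊗ c₂ then each S_k = c₁[k]·a₁b₁ᵀ + c₂[k]·a₂b₂ᵀ. S₁ and S₂ are linearly independent, so a₁b₁ᵀ and a₂b₂ᵀ must span the same plane of matrices: they are the rank-1 matrices of the form x·S₁ + y·S₂.
The 2×2 minor of x·S₁ + y·S₂ on rows {1,2}, columns {1,2} is 126·x² − 42·xy − 84·y² = 42·(3·x + 2·y)(x − y), vanishing at (x:y) = (2:-3) and (1:1).
M₁ = 2·S₁ − 3·S₂ = [[30, -20, 0], [-30, 20, 0]] = 10·[1, -1][3, -2, 0]ᵀ and M₂ = S₁ + S₂ = [[-15, 45, -15], [0, 0, 0]] = (-15)·[1, 0][1, -3, 1]ᵀ, so take a₁ = [1, -1], b₁ = [3, -2, 0], a₂ = [1, 0], b₂ = [1, -3, 1].
Each slice is an integer combination of E₁ = a₁b₁ᵀ and E₂ = a₂b₂ᵀ: S₁ = 2·E₁ − 9·E₂, S₂ = −2·E₁ − 6·E₂, S₃ = −3·E₁ + 9·E₂; reading off coefficients, c₁ = [2, -2, -3] and c₂ = [-9, -6, 9].
Hence T = [1, -1] ⊗ [3, -2, 0] ⊗ [2, -2, -3] + [1, 0] ⊗ [1, -3, 1] ⊗ [-9, -6, 9], so rank(T) ≤ 2.
These bounds meet, so rank(T) = 2.
Check entry T[2,3,3] = 0: (-1)·(0)·(-3) + (0)·(1)·(9) = 0.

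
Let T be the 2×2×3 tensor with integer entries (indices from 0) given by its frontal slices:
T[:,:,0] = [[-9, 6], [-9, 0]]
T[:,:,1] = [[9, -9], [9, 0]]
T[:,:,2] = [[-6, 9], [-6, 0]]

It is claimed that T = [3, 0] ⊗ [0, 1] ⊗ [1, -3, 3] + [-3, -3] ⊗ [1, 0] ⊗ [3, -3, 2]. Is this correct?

Reconstruct entry (0,1,0) from the claimed factors: Σₗ aₗ[0]bₗ[1]cₗ[0] = (3)·(1)·(1) + (-3)·(0)·(3) = 3, but T[0,1,0] = 6. The claim is false.

No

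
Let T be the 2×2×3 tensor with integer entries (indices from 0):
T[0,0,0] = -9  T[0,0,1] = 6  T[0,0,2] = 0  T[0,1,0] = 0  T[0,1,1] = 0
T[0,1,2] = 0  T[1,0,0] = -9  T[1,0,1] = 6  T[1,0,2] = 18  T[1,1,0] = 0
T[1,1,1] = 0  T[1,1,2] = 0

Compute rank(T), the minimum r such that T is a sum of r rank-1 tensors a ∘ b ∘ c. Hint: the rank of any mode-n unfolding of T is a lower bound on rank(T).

2

Lower bound: the mode-1 unfolding of T (rows indexed by i, columns by (j,k) = (0,0), (0,1), (0,2), (1,0), (1,1), (1,2)) is [[-9, 6, 0, 0, 0, 0], [-9, 6, 18, 0, 0, 0]].
There the 2×2 minor on rows i ∈ {0, 1}, columns (j,k) ∈ {(0,0), (0,2)} is det [[-9, 0], [-9, 18]] = -162 ≠ 0, so this unfolding has rank ≥ 2; CP rank is at least every unfolding rank, so rank(T) ≥ 2. (Flattening ranks never certify an upper bound on CP rank; for that we must actually write T with 2 rank-1 terms.)
Upper bound — finding two terms. Every mode-2 slice of T is a multiple of one matrix: T[:,j,:] = b[j]·M with b = [1, 0] and M = [[-9, 6, 0], [-9, 6, 18]] (rows indexed by i, columns by k). So it suffices to write M as a sum of two rank-1 matrices.
Splitting M by its rows (i = 0, 1), M = [1, 0][-9, 6, 0]ᵀ + [0, 1][-9, 6, 18]ᵀ.
Hence T = [1, 0] ∘ [1, 0] ∘ [-9, 6, 0] + [0, 1] ∘ [1, 0] ∘ [-9, 6, 18], so rank(T) ≤ 2.
These bounds meet, so rank(T) = 2.
Check entry T[0,0,2] = 0: (1)·(1)·(0) + (0)·(1)·(18) = 0.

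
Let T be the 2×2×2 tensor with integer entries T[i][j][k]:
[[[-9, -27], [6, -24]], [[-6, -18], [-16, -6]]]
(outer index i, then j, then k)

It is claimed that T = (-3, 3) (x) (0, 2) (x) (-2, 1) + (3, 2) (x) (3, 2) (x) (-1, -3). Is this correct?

Reconstruct entrywise from the claimed factors. For example, T[1,1,1] = -6 and Σₗ aₗ[1]bₗ[1]cₗ[1] = (3)·(2)·(1) + (2)·(2)·(-3) = -6; checking all 8 entries, every one matches. The claim holds.

Yes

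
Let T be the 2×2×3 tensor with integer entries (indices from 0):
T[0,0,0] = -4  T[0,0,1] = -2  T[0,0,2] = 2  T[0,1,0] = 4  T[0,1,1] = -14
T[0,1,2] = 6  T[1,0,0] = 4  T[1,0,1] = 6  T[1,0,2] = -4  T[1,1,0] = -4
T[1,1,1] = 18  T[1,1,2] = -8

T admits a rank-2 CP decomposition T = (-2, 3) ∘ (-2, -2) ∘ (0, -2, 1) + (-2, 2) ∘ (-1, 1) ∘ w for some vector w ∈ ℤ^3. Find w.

Subtract the known terms from T to get the rank-1 residual R = (-2, 2) ∘ (-1, 1) ∘ w, so R[i,j,k] = a[i]·b[j]·w[k]. Pick indices with nonzero a[0]·b[0] = (-2)·(-1) = 2. Only the fibre through (0,0,·) is needed: R[0,0,:] = T[0,0,:] − Σₗ aₗ[0]bₗ[0]cₗ = [-4, -2, 2] − (-2)·(-2)·(0, -2, 1) = [-4, 6, -2]. Then w[k] = R[0,0,k] / 2 for each k, giving w = [-4, 6, -2] / 2 = (-2, 3, -1).

w = (-2, 3, -1)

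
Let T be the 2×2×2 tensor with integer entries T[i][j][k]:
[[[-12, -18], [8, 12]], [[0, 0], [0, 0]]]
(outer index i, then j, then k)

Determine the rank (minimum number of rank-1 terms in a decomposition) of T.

Lower bound: T ≠ 0 (e.g. T[0,0,0] = -12), so rank(T) ≥ 1.
Upper bound: the mode-1 fibre T[:,0,0] = [-12, 0] gives a = [1, 0] (primitive direction); the mode-2 fibre T[0,:,0] = [-12, 8] gives b = [3, -2]; then c[k] = T[0,0,k] / (a[0]·b[0]) = [-12, -18] / 3 = [-4, -6].
Expanding [1, 0] ⊗ [3, -2] ⊗ [-4, -6] reproduces all 8 entries of T, so T = [1, 0] ⊗ [3, -2] ⊗ [-4, -6] and rank(T) ≤ 1.
These bounds meet, so rank(T) = 1.

1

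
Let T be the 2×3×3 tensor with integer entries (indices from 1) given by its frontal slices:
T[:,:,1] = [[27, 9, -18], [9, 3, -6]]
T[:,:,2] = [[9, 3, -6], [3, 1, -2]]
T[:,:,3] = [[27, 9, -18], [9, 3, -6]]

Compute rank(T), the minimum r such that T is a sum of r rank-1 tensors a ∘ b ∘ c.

Lower bound: T ≠ 0 (e.g. T[1,1,1] = 27), so rank(T) ≥ 1.
Upper bound: the mode-1 fibre T[:,1,1] = [27, 9] gives a = [3, 1] (primitive direction); the mode-2 fibre T[1,:,1] = [27, 9, -18] gives b = [3, 1, -2]; then c[k] = T[1,1,k] / (a[1]·b[1]) = [27, 9, 27] / 9 = [3, 1, 3].
Expanding [3, 1] ∘ [3, 1, -2] ∘ [3, 1, 3] reproduces all 18 entries of T, so T = [3, 1] ∘ [3, 1, -2] ∘ [3, 1, 3] and rank(T) ≤ 1.
These bounds meet, so rank(T) = 1.

1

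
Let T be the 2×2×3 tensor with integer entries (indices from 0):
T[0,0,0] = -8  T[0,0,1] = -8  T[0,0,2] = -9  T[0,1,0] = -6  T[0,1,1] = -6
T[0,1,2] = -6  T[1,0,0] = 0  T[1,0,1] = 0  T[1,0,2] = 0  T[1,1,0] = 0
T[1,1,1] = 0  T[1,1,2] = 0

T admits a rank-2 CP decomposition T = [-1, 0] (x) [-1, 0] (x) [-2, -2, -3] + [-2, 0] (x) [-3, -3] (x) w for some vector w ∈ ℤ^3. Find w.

w = [-1, -1, -1]

Subtract the known terms from T to get the rank-1 residual R = [-2, 0] (x) [-3, -3] (x) w, so R[i,j,k] = a[i]·b[j]·w[k]. Pick indices with nonzero a[0]·b[0] = (-2)·(-3) = 6. Only the fibre through (0,0,·) is needed: R[0,0,:] = T[0,0,:] − Σₗ aₗ[0]bₗ[0]cₗ = [-8, -8, -9] − (-1)·(-1)·[-2, -2, -3] = [-6, -6, -6]. Then w[k] = R[0,0,k] / 6 for each k, giving w = [-6, -6, -6] / 6 = [-1, -1, -1].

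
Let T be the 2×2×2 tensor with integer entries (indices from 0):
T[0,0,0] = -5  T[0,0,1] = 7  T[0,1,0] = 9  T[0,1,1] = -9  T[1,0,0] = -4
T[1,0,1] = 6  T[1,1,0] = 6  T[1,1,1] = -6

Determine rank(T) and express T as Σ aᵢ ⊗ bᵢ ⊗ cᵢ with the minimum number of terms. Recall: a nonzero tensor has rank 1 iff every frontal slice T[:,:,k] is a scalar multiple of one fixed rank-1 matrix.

Lower bound: the mode-2 unfolding of T (rows indexed by j, columns by (i,k) = (0,0), (0,1), (1,0), (1,1)) is [[-5, 7, -4, 6], [9, -9, 6, -6]].
There the 2×2 minor on rows j ∈ {0, 1}, columns (i,k) ∈ {(0,0), (0,1)} is det [[-5, 7], [9, -9]] = -18 ≠ 0, so this unfolding has rank ≥ 2; CP rank is at least every unfolding rank, so rank(T) ≥ 2. (Unfolding ranks only ever bound the CP rank from below — rank(T) can be strictly larger than all of them — so the matching upper bound has to come from an explicit 2-term decomposition.)
Upper bound — finding two terms. Write S_k = T[:,:,k] for the frontal slices: S₀ = [[-5, 9], [-4, 6]], S₁ = [[7, -9], [6, -6]].
If T = a₁ ⊗ b₁ ⊗ c₁ + a₂ ⊗ b₂ ⊗ c₂ then each S_k = c₁[k]·a₁b₁ᵀ + c₂[k]·a₂b₂ᵀ. S₀ and S₁ are linearly independent, so a₁b₁ᵀ and a₂b₂ᵀ must span the same plane of matrices: they are the rank-1 matrices of the form x·S₀ + y·S₁.
det(x·S₀ + y·S₁) is 6·x² − 18·xy + 12·y² = 6·(x − 2·y)(x − y), vanishing at (x:y) = (2:1) and (1:1).
M₁ = 2·S₀ + S₁ = [[-3, 9], [-2, 6]] = −(3, 2)(1, -3)ᵀ and M₂ = S₀ + S₁ = [[2, 0], [2, 0]] = 2·(1, 1)(1, 0)ᵀ, so take a₁ = (3, 2), b₁ = (1, -3), a₂ = (1, 1), b₂ = (1, 0).
Each slice is an integer combination of E₁ = a₁b₁ᵀ and E₂ = a₂b₂ᵀ: S₀ = −E₁ − 2·E₂, S₁ = E₁ + 4·E₂; reading off coefficients, c₁ = (-1, 1) and c₂ = (-2, 4).
Hence T = (3, 2) ⊗ (1, -3) ⊗ (-1, 1) + (1, 1) ⊗ (1, 0) ⊗ (-2, 4), so rank(T) ≤ 2.
These bounds meet, so rank(T) = 2.
Check entry T[1,1,1] = -6: (2)·(-3)·(1) + (1)·(0)·(4) = -6.

rank(T) = 2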